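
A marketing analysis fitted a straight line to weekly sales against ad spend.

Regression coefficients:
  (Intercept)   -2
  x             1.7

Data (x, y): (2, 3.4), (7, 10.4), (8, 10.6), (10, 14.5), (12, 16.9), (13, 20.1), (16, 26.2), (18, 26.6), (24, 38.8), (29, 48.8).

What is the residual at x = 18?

ŷ = -2 + 1.7·18 = 28.6
r = 26.6 − 28.6 = -2

r = -2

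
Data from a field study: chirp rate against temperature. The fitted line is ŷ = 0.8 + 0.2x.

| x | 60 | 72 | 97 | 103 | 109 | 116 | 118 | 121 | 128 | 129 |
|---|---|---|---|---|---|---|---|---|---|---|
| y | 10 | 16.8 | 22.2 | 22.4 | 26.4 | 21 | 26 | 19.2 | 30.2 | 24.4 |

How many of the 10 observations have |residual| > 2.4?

5

x=60: ŷ = 0.8 + 0.2·60 = 12.8; e = 10 − 12.8 = -2.8
x=72: ŷ = 0.8 + 0.2·72 = 15.2; e = 16.8 − 15.2 = 1.6
x=97: ŷ = 0.8 + 0.2·97 = 20.2; e = 22.2 − 20.2 = 2
x=103: ŷ = 0.8 + 0.2·103 = 21.4; e = 22.4 − 21.4 = 1
x=109: ŷ = 0.8 + 0.2·109 = 22.6; e = 26.4 − 22.6 = 3.8
x=116: ŷ = 0.8 + 0.2·116 = 24; e = 21 − 24 = -3
x=118: ŷ = 0.8 + 0.2·118 = 24.4; e = 26 − 24.4 = 1.6
x=121: ŷ = 0.8 + 0.2·121 = 25; e = 19.2 − 25 = -5.8
x=128: ŷ = 0.8 + 0.2·128 = 26.4; e = 30.2 − 26.4 = 3.8
x=129: ŷ = 0.8 + 0.2·129 = 26.6; e = 24.4 − 26.6 = -2.2
|e| > 2.4: x=60 (|e|=2.8), x=109 (|e|=3.8), x=116 (|e|=3), x=121 (|e|=5.8), x=128 (|e|=3.8) → 5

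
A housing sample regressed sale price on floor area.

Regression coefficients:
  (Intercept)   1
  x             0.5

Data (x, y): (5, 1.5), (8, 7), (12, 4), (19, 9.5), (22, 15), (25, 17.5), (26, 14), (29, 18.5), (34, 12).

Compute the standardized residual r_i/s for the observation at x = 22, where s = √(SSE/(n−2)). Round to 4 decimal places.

0.8461

x=5: ŷ = 1 + 0.5·5 = 3.5; r = 1.5 − 3.5 = -2
x=8: ŷ = 1 + 0.5·8 = 5; r = 7 − 5 = 2
x=12: ŷ = 1 + 0.5·12 = 7; r = 4 − 7 = -3
x=19: ŷ = 1 + 0.5·19 = 10.5; r = 9.5 − 10.5 = -1
x=22: ŷ = 1 + 0.5·22 = 12; r = 15 − 12 = 3
x=25: ŷ = 1 + 0.5·25 = 13.5; r = 17.5 − 13.5 = 4
x=26: ŷ = 1 + 0.5·26 = 14; r = 14 − 14 = 0
x=29: ŷ = 1 + 0.5·29 = 15.5; r = 18.5 − 15.5 = 3
x=34: ŷ = 1 + 0.5·34 = 18; r = 12 − 18 = -6
SSE = 4 + 4 + 9 + 1 + 9 + 16 + 0 + 9 + 36 = 88
s = √(88/7) = 3.54562
r/s = 3 / 3.54562 = 0.8461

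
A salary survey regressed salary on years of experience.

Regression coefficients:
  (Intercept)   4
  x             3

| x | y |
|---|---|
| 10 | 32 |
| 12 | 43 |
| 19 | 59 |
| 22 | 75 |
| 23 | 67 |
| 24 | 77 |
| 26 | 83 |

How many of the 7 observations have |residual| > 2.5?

x=10: ŷ = 4 + 3·10 = 34; e = 32 − 34 = -2
x=12: ŷ = 4 + 3·12 = 40; e = 43 − 40 = 3
x=19: ŷ = 4 + 3·19 = 61; e = 59 − 61 = -2
x=22: ŷ = 4 + 3·22 = 70; e = 75 − 70 = 5
x=23: ŷ = 4 + 3·23 = 73; e = 67 − 73 = -6
x=24: ŷ = 4 + 3·24 = 76; e = 77 − 76 = 1
x=26: ŷ = 4 + 3·26 = 82; e = 83 − 82 = 1
|e| > 2.5: x=12 (|e|=3), x=22 (|e|=5), x=23 (|e|=6) → 3

3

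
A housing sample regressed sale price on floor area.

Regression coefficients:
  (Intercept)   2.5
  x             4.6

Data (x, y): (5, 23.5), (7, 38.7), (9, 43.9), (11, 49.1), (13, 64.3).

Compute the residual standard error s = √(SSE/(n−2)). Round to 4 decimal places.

s = 3.6515

x=5: ŷ = 2.5 + 4.6·5 = 25.5; e = 23.5 − 25.5 = -2
x=7: ŷ = 2.5 + 4.6·7 = 34.7; e = 38.7 − 34.7 = 4
x=9: ŷ = 2.5 + 4.6·9 = 43.9; e = 43.9 − 43.9 = 0
x=11: ŷ = 2.5 + 4.6·11 = 53.1; e = 49.1 − 53.1 = -4
x=13: ŷ = 2.5 + 4.6·13 = 62.3; e = 64.3 − 62.3 = 2
SSE = 4 + 16 + 0 + 16 + 4 = 40
s = √(40/3) = √13.3333 ≈ 3.6515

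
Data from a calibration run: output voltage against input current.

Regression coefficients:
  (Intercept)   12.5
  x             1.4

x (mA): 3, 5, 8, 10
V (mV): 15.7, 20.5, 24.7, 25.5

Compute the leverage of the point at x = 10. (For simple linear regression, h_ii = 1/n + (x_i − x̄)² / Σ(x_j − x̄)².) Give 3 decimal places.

h = 0.672

x̄ = (3 + 5 + 8 + 10)/4 = 6.5
Σ(x − x̄)² = 12.25 + 2.25 + 2.25 + 12.25 = 29
h = 1/4 + (3.5)²/29 = 0.25 + 0.422414 = 0.672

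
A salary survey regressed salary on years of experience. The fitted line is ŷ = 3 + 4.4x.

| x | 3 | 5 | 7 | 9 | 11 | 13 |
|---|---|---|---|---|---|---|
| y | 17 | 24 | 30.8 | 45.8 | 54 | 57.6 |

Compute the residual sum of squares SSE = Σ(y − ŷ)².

x=3: ŷ = 3 + 4.4·3 = 16.2; e = 17 − 16.2 = 0.8
x=5: ŷ = 3 + 4.4·5 = 25; e = 24 − 25 = -1
x=7: ŷ = 3 + 4.4·7 = 33.8; e = 30.8 − 33.8 = -3
x=9: ŷ = 3 + 4.4·9 = 42.6; e = 45.8 − 42.6 = 3.2
x=11: ŷ = 3 + 4.4·11 = 51.4; e = 54 − 51.4 = 2.6
x=13: ŷ = 3 + 4.4·13 = 60.2; e = 57.6 − 60.2 = -2.6
SSE = 0.64 + 1 + 9 + 10.24 + 6.76 + 6.76 = 34.4

SSE = 34.4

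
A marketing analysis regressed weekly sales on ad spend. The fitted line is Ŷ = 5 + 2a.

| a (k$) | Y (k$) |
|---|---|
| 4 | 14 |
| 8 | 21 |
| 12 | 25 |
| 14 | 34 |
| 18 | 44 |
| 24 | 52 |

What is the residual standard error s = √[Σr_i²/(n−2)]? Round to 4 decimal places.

s = 2.6458

a=4: Ŷ = 5 + 2·4 = 13; r = 14 − 13 = 1
a=8: Ŷ = 5 + 2·8 = 21; r = 21 − 21 = 0
a=12: Ŷ = 5 + 2·12 = 29; r = 25 − 29 = -4
a=14: Ŷ = 5 + 2·14 = 33; r = 34 − 33 = 1
a=18: Ŷ = 5 + 2·18 = 41; r = 44 − 41 = 3
a=24: Ŷ = 5 + 2·24 = 53; r = 52 − 53 = -1
SSE = 1 + 0 + 16 + 1 + 9 + 1 = 28
s = √(28/4) = √7 ≈ 2.6458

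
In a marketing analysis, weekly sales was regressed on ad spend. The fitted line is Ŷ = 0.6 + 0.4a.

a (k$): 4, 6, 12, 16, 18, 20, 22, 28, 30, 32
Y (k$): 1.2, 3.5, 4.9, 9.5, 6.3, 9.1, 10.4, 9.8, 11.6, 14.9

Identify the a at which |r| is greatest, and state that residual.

a = 16, r = 2.5

a=4: Ŷ = 0.6 + 0.4·4 = 2.2; r = 1.2 − 2.2 = -1
a=6: Ŷ = 0.6 + 0.4·6 = 3; r = 3.5 − 3 = 0.5
a=12: Ŷ = 0.6 + 0.4·12 = 5.4; r = 4.9 − 5.4 = -0.5
a=16: Ŷ = 0.6 + 0.4·16 = 7; r = 9.5 − 7 = 2.5
a=18: Ŷ = 0.6 + 0.4·18 = 7.8; r = 6.3 − 7.8 = -1.5
a=20: Ŷ = 0.6 + 0.4·20 = 8.6; r = 9.1 − 8.6 = 0.5
a=22: Ŷ = 0.6 + 0.4·22 = 9.4; r = 10.4 − 9.4 = 1
a=28: Ŷ = 0.6 + 0.4·28 = 11.8; r = 9.8 − 11.8 = -2
a=30: Ŷ = 0.6 + 0.4·30 = 12.6; r = 11.6 − 12.6 = -1
a=32: Ŷ = 0.6 + 0.4·32 = 13.4; r = 14.9 − 13.4 = 1.5
Largest |r| is 2.5 at a = 16, residual 2.5.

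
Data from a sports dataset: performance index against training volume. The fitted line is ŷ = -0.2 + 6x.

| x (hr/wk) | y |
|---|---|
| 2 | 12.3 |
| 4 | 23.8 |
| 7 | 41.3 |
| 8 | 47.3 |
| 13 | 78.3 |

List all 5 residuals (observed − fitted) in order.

0.5, 0, -0.5, -0.5, 0.5

x=2: ŷ = -0.2 + 6·2 = 11.8; e = 12.3 − 11.8 = 0.5
x=4: ŷ = -0.2 + 6·4 = 23.8; e = 23.8 − 23.8 = 0
x=7: ŷ = -0.2 + 6·7 = 41.8; e = 41.3 − 41.8 = -0.5
x=8: ŷ = -0.2 + 6·8 = 47.8; e = 47.3 − 47.8 = -0.5
x=13: ŷ = -0.2 + 6·13 = 77.8; e = 78.3 − 77.8 = 0.5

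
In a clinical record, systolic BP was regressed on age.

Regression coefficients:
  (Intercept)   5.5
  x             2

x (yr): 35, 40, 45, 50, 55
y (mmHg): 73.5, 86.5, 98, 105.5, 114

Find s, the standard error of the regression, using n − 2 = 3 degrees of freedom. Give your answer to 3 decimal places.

x=35: ŷ = 5.5 + 2·35 = 75.5; r = 73.5 − 75.5 = -2
x=40: ŷ = 5.5 + 2·40 = 85.5; r = 86.5 − 85.5 = 1
x=45: ŷ = 5.5 + 2·45 = 95.5; r = 98 − 95.5 = 2.5
x=50: ŷ = 5.5 + 2·50 = 105.5; r = 105.5 − 105.5 = 0
x=55: ŷ = 5.5 + 2·55 = 115.5; r = 114 − 115.5 = -1.5
SSE = 4 + 1 + 6.25 + 0 + 2.25 = 13.5
s = √(13.5/3) = √4.5 ≈ 2.121

s = 2.121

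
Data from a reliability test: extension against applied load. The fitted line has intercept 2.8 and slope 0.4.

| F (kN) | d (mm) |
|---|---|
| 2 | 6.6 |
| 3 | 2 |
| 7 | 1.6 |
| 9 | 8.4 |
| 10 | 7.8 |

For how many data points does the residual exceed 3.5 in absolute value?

F=2: ŷ = 2.8 + 0.4·2 = 3.6; e = 6.6 − 3.6 = 3
F=3: ŷ = 2.8 + 0.4·3 = 4; e = 2 − 4 = -2
F=7: ŷ = 2.8 + 0.4·7 = 5.6; e = 1.6 − 5.6 = -4
F=9: ŷ = 2.8 + 0.4·9 = 6.4; e = 8.4 − 6.4 = 2
F=10: ŷ = 2.8 + 0.4·10 = 6.8; e = 7.8 − 6.8 = 1
|e| > 3.5: F=7 (|e|=4) → 1

1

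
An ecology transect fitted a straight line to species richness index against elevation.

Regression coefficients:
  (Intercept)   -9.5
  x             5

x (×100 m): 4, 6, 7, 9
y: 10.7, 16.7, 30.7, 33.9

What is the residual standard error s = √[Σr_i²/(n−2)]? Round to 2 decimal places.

s = 4.69

x=4: ŷ = -9.5 + 5·4 = 10.5; r = 10.7 − 10.5 = 0.2
x=6: ŷ = -9.5 + 5·6 = 20.5; r = 16.7 − 20.5 = -3.8
x=7: ŷ = -9.5 + 5·7 = 25.5; r = 30.7 − 25.5 = 5.2
x=9: ŷ = -9.5 + 5·9 = 35.5; r = 33.9 − 35.5 = -1.6
SSE = 0.04 + 14.44 + 27.04 + 2.56 = 44.08
s = √(44.08/2) = √22.04 ≈ 4.69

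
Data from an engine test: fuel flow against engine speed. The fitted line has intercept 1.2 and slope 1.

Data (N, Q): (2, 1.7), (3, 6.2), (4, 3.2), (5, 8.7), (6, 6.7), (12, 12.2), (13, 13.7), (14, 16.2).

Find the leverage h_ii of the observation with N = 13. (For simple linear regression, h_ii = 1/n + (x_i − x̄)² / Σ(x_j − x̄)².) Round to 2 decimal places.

h = 0.32

N̄ = (2 + 3 + 4 + 5 + 6 + 12 + 13 + 14)/8 = 7.375
Σ(N − N̄)² = 28.8906 + 19.1406 + 11.3906 + 5.64062 + 1.89062 + 21.3906 + 31.6406 + 43.8906 = 163.875
h = 1/8 + (5.625)²/163.875 = 0.125 + 0.193078 = 0.32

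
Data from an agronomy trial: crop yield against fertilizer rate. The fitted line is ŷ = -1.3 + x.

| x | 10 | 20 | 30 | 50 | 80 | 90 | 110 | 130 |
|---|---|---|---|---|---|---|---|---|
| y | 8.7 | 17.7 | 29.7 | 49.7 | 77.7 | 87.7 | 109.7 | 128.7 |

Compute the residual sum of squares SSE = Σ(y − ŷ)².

SSE = 6

x=10: ŷ = -1.3 + 10 = 8.7; e = 8.7 − 8.7 = 0
x=20: ŷ = -1.3 + 20 = 18.7; e = 17.7 − 18.7 = -1
x=30: ŷ = -1.3 + 30 = 28.7; e = 29.7 − 28.7 = 1
x=50: ŷ = -1.3 + 50 = 48.7; e = 49.7 − 48.7 = 1
x=80: ŷ = -1.3 + 80 = 78.7; e = 77.7 − 78.7 = -1
x=90: ŷ = -1.3 + 90 = 88.7; e = 87.7 − 88.7 = -1
x=110: ŷ = -1.3 + 110 = 108.7; e = 109.7 − 108.7 = 1
x=130: ŷ = -1.3 + 130 = 128.7; e = 128.7 − 128.7 = 0
SSE = 0 + 1 + 1 + 1 + 1 + 1 + 1 + 0 = 6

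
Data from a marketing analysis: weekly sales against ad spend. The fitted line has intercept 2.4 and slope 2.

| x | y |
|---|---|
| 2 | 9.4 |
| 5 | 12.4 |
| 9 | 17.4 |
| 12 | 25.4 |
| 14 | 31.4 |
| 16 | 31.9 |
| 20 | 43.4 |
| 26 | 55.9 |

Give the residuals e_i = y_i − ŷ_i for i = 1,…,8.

x=2: ŷ = 2.4 + 2·2 = 6.4; e = 9.4 − 6.4 = 3
x=5: ŷ = 2.4 + 2·5 = 12.4; e = 12.4 − 12.4 = 0
x=9: ŷ = 2.4 + 2·9 = 20.4; e = 17.4 − 20.4 = -3
x=12: ŷ = 2.4 + 2·12 = 26.4; e = 25.4 − 26.4 = -1
x=14: ŷ = 2.4 + 2·14 = 30.4; e = 31.4 − 30.4 = 1
x=16: ŷ = 2.4 + 2·16 = 34.4; e = 31.9 − 34.4 = -2.5
x=20: ŷ = 2.4 + 2·20 = 42.4; e = 43.4 − 42.4 = 1
x=26: ŷ = 2.4 + 2·26 = 54.4; e = 55.9 − 54.4 = 1.5

3, 0, -3, -1, 1, -2.5, 1, 1.5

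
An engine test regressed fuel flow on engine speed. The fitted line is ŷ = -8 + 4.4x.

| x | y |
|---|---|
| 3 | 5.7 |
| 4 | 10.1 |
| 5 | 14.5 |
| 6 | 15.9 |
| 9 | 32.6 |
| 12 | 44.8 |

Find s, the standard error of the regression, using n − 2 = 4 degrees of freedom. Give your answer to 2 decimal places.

s = 1.41

x=3: ŷ = -8 + 4.4·3 = 5.2; e = 5.7 − 5.2 = 0.5
x=4: ŷ = -8 + 4.4·4 = 9.6; e = 10.1 − 9.6 = 0.5
x=5: ŷ = -8 + 4.4·5 = 14; e = 14.5 − 14 = 0.5
x=6: ŷ = -8 + 4.4·6 = 18.4; e = 15.9 − 18.4 = -2.5
x=9: ŷ = -8 + 4.4·9 = 31.6; e = 32.6 − 31.6 = 1
x=12: ŷ = -8 + 4.4·12 = 44.8; e = 44.8 − 44.8 = 0
SSE = 0.25 + 0.25 + 0.25 + 6.25 + 1 + 0 = 8
s = √(8/4) = √2 ≈ 1.41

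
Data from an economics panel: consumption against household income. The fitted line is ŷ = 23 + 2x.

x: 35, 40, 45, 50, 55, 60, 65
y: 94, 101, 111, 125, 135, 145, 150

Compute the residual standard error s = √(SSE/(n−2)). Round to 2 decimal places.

x=35: ŷ = 23 + 2·35 = 93; e = 94 − 93 = 1
x=40: ŷ = 23 + 2·40 = 103; e = 101 − 103 = -2
x=45: ŷ = 23 + 2·45 = 113; e = 111 − 113 = -2
x=50: ŷ = 23 + 2·50 = 123; e = 125 − 123 = 2
x=55: ŷ = 23 + 2·55 = 133; e = 135 − 133 = 2
x=60: ŷ = 23 + 2·60 = 143; e = 145 − 143 = 2
x=65: ŷ = 23 + 2·65 = 153; e = 150 − 153 = -3
SSE = 1 + 4 + 4 + 4 + 4 + 4 + 9 = 30
s = √(30/5) = √6 ≈ 2.45

s = 2.45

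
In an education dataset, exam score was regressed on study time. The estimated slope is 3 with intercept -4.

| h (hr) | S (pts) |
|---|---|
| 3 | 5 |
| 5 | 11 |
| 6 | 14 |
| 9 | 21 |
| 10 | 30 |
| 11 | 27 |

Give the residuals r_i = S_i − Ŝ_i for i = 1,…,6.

h=3: Ŝ = -4 + 3·3 = 5; r = 5 − 5 = 0
h=5: Ŝ = -4 + 3·5 = 11; r = 11 − 11 = 0
h=6: Ŝ = -4 + 3·6 = 14; r = 14 − 14 = 0
h=9: Ŝ = -4 + 3·9 = 23; r = 21 − 23 = -2
h=10: Ŝ = -4 + 3·10 = 26; r = 30 − 26 = 4
h=11: Ŝ = -4 + 3·11 = 29; r = 27 − 29 = -2

0, 0, 0, -2, 4, -2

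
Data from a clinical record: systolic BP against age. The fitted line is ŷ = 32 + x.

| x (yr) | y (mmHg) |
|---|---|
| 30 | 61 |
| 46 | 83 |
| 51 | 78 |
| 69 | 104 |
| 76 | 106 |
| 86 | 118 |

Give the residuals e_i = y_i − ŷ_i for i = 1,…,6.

x=30: ŷ = 32 + 30 = 62; e = 61 − 62 = -1
x=46: ŷ = 32 + 46 = 78; e = 83 − 78 = 5
x=51: ŷ = 32 + 51 = 83; e = 78 − 83 = -5
x=69: ŷ = 32 + 69 = 101; e = 104 − 101 = 3
x=76: ŷ = 32 + 76 = 108; e = 106 − 108 = -2
x=86: ŷ = 32 + 86 = 118; e = 118 − 118 = 0

-1, 5, -5, 3, -2, 0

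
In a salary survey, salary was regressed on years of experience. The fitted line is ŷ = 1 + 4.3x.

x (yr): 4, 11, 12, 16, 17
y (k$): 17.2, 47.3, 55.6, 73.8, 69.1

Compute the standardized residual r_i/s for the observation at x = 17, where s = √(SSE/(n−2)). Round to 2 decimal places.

-1.20

x=4: ŷ = 1 + 4.3·4 = 18.2; r = 17.2 − 18.2 = -1
x=11: ŷ = 1 + 4.3·11 = 48.3; r = 47.3 − 48.3 = -1
x=12: ŷ = 1 + 4.3·12 = 52.6; r = 55.6 − 52.6 = 3
x=16: ŷ = 1 + 4.3·16 = 69.8; r = 73.8 − 69.8 = 4
x=17: ŷ = 1 + 4.3·17 = 74.1; r = 69.1 − 74.1 = -5
SSE = 1 + 1 + 9 + 16 + 25 = 52
s = √(52/3) = 4.16333
r/s = -5 / 4.16333 = -1.20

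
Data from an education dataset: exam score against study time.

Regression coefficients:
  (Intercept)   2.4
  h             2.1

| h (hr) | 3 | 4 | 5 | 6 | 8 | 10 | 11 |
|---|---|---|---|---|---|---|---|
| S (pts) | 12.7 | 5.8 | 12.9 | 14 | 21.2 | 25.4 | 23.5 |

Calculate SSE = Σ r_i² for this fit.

SSE = 54

h=3: ŷ = 2.4 + 2.1·3 = 8.7; r = 12.7 − 8.7 = 4
h=4: ŷ = 2.4 + 2.1·4 = 10.8; r = 5.8 − 10.8 = -5
h=5: ŷ = 2.4 + 2.1·5 = 12.9; r = 12.9 − 12.9 = 0
h=6: ŷ = 2.4 + 2.1·6 = 15; r = 14 − 15 = -1
h=8: ŷ = 2.4 + 2.1·8 = 19.2; r = 21.2 − 19.2 = 2
h=10: ŷ = 2.4 + 2.1·10 = 23.4; r = 25.4 − 23.4 = 2
h=11: ŷ = 2.4 + 2.1·11 = 25.5; r = 23.5 − 25.5 = -2
SSE = 16 + 25 + 0 + 1 + 4 + 4 + 4 = 54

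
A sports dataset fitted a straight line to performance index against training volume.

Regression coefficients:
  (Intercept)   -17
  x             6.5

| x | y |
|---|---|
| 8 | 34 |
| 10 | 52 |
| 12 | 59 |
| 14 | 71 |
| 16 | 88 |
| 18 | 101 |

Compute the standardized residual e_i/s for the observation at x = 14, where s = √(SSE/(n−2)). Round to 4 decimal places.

-1.0607

x=8: ŷ = -17 + 6.5·8 = 35; e = 34 − 35 = -1
x=10: ŷ = -17 + 6.5·10 = 48; e = 52 − 48 = 4
x=12: ŷ = -17 + 6.5·12 = 61; e = 59 − 61 = -2
x=14: ŷ = -17 + 6.5·14 = 74; e = 71 − 74 = -3
x=16: ŷ = -17 + 6.5·16 = 87; e = 88 − 87 = 1
x=18: ŷ = -17 + 6.5·18 = 100; e = 101 − 100 = 1
SSE = 1 + 16 + 4 + 9 + 1 + 1 = 32
s = √(32/4) = 2.82843
e/s = -3 / 2.82843 = -1.0607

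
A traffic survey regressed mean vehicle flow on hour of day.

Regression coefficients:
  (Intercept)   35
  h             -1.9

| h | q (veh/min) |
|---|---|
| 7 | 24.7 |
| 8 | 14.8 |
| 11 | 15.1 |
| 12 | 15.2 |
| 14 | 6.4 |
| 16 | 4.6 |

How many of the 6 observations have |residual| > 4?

1

h=7: q̂ = 35 − 1.9·7 = 21.7; e = 24.7 − 21.7 = 3
h=8: q̂ = 35 − 1.9·8 = 19.8; e = 14.8 − 19.8 = -5
h=11: q̂ = 35 − 1.9·11 = 14.1; e = 15.1 − 14.1 = 1
h=12: q̂ = 35 − 1.9·12 = 12.2; e = 15.2 − 12.2 = 3
h=14: q̂ = 35 − 1.9·14 = 8.4; e = 6.4 − 8.4 = -2
h=16: q̂ = 35 − 1.9·16 = 4.6; e = 4.6 − 4.6 = 0
|e| > 4: h=8 (|e|=5) → 1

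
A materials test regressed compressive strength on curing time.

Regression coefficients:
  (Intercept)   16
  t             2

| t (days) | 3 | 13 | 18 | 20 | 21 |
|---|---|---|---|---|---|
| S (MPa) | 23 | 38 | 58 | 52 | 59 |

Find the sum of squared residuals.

SSE = 70

t=3: Ŝ = 16 + 2·3 = 22; e = 23 − 22 = 1
t=13: Ŝ = 16 + 2·13 = 42; e = 38 − 42 = -4
t=18: Ŝ = 16 + 2·18 = 52; e = 58 − 52 = 6
t=20: Ŝ = 16 + 2·20 = 56; e = 52 − 56 = -4
t=21: Ŝ = 16 + 2·21 = 58; e = 59 − 58 = 1
SSE = 1 + 16 + 36 + 16 + 1 = 70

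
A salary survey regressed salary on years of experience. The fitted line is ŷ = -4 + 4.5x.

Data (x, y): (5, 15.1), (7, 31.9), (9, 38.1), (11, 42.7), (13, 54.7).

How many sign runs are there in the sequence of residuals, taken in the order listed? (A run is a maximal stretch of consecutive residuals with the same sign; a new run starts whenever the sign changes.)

x=5: ŷ = -4 + 4.5·5 = 18.5; r = 15.1 − 18.5 = -3.4
x=7: ŷ = -4 + 4.5·7 = 27.5; r = 31.9 − 27.5 = 4.4
x=9: ŷ = -4 + 4.5·9 = 36.5; r = 38.1 − 36.5 = 1.6
x=11: ŷ = -4 + 4.5·11 = 45.5; r = 42.7 − 45.5 = -2.8
x=13: ŷ = -4 + 4.5·13 = 54.5; r = 54.7 − 54.5 = 0.2
Signs: − + + − +
Runs: −×1, +×2, −×1, +×1 → 4

4 runs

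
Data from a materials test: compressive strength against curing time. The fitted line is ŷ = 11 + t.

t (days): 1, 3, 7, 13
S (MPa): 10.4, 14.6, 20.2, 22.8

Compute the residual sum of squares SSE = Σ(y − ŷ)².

t=1: ŷ = 11 + 1 = 12; r = 10.4 − 12 = -1.6
t=3: ŷ = 11 + 3 = 14; r = 14.6 − 14 = 0.6
t=7: ŷ = 11 + 7 = 18; r = 20.2 − 18 = 2.2
t=13: ŷ = 11 + 13 = 24; r = 22.8 − 24 = -1.2
SSE = 2.56 + 0.36 + 4.84 + 1.44 = 9.2

SSE = 9.2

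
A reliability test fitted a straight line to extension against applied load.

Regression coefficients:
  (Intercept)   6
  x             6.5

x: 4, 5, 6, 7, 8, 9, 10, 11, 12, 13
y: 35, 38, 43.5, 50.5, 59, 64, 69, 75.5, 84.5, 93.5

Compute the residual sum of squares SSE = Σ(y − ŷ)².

SSE = 31

x=4: ŷ = 6 + 6.5·4 = 32; e = 35 − 32 = 3
x=5: ŷ = 6 + 6.5·5 = 38.5; e = 38 − 38.5 = -0.5
x=6: ŷ = 6 + 6.5·6 = 45; e = 43.5 − 45 = -1.5
x=7: ŷ = 6 + 6.5·7 = 51.5; e = 50.5 − 51.5 = -1
x=8: ŷ = 6 + 6.5·8 = 58; e = 59 − 58 = 1
x=9: ŷ = 6 + 6.5·9 = 64.5; e = 64 − 64.5 = -0.5
x=10: ŷ = 6 + 6.5·10 = 71; e = 69 − 71 = -2
x=11: ŷ = 6 + 6.5·11 = 77.5; e = 75.5 − 77.5 = -2
x=12: ŷ = 6 + 6.5·12 = 84; e = 84.5 − 84 = 0.5
x=13: ŷ = 6 + 6.5·13 = 90.5; e = 93.5 − 90.5 = 3
SSE = 9 + 0.25 + 2.25 + 1 + 1 + 0.25 + 4 + 4 + 0.25 + 9 = 31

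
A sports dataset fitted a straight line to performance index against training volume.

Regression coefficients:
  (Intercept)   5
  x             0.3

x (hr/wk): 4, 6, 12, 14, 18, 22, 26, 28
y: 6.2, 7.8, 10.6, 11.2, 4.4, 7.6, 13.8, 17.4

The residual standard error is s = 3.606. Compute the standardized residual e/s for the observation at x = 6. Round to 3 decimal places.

0.277

ŷ = 5 + 0.3·6 = 6.8
e = 7.8 − 6.8 = 1
e/s = 1 / 3.606 = 0.277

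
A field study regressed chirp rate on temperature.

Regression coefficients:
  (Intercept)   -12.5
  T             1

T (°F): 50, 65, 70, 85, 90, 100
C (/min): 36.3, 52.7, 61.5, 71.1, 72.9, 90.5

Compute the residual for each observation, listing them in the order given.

T=50: Ĉ = -12.5 + 50 = 37.5; r = 36.3 − 37.5 = -1.2
T=65: Ĉ = -12.5 + 65 = 52.5; r = 52.7 − 52.5 = 0.2
T=70: Ĉ = -12.5 + 70 = 57.5; r = 61.5 − 57.5 = 4
T=85: Ĉ = -12.5 + 85 = 72.5; r = 71.1 − 72.5 = -1.4
T=90: Ĉ = -12.5 + 90 = 77.5; r = 72.9 − 77.5 = -4.6
T=100: Ĉ = -12.5 + 100 = 87.5; r = 90.5 − 87.5 = 3

-1.2, 0.2, 4, -1.4, -4.6, 3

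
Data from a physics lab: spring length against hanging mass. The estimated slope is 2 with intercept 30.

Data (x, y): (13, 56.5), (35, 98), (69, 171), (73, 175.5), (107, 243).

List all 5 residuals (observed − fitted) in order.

0.5, -2, 3, -0.5, -1

x=13: ŷ = 30 + 2·13 = 56; e = 56.5 − 56 = 0.5
x=35: ŷ = 30 + 2·35 = 100; e = 98 − 100 = -2
x=69: ŷ = 30 + 2·69 = 168; e = 171 − 168 = 3
x=73: ŷ = 30 + 2·73 = 176; e = 175.5 − 176 = -0.5
x=107: ŷ = 30 + 2·107 = 244; e = 243 − 244 = -1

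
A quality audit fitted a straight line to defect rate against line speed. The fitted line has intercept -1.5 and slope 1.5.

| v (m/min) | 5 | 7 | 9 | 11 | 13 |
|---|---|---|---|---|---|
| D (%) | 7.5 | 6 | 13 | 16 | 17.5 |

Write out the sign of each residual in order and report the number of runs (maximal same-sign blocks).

4 runs

v=5: D̂ = -1.5 + 1.5·5 = 6; r = 7.5 − 6 = 1.5
v=7: D̂ = -1.5 + 1.5·7 = 9; r = 6 − 9 = -3
v=9: D̂ = -1.5 + 1.5·9 = 12; r = 13 − 12 = 1
v=11: D̂ = -1.5 + 1.5·11 = 15; r = 16 − 15 = 1
v=13: D̂ = -1.5 + 1.5·13 = 18; r = 17.5 − 18 = -0.5
Signs: + − + + −
Runs: +×1, −×1, +×2, −×1 → 4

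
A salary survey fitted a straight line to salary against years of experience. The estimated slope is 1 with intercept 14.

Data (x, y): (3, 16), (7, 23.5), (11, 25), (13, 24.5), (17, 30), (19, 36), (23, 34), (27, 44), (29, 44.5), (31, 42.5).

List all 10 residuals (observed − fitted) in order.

x=3: ŷ = 14 + 3 = 17; r = 16 − 17 = -1
x=7: ŷ = 14 + 7 = 21; r = 23.5 − 21 = 2.5
x=11: ŷ = 14 + 11 = 25; r = 25 − 25 = 0
x=13: ŷ = 14 + 13 = 27; r = 24.5 − 27 = -2.5
x=17: ŷ = 14 + 17 = 31; r = 30 − 31 = -1
x=19: ŷ = 14 + 19 = 33; r = 36 − 33 = 3
x=23: ŷ = 14 + 23 = 37; r = 34 − 37 = -3
x=27: ŷ = 14 + 27 = 41; r = 44 − 41 = 3
x=29: ŷ = 14 + 29 = 43; r = 44.5 − 43 = 1.5
x=31: ŷ = 14 + 31 = 45; r = 42.5 − 45 = -2.5

-1, 2.5, 0, -2.5, -1, 3, -3, 3, 1.5, -2.5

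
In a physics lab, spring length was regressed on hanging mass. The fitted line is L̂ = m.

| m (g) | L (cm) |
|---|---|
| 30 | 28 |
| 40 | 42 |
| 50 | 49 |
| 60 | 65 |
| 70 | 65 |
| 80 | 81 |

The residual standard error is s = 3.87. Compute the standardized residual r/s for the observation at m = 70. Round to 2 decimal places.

-1.29

L̂ = 70 = 70
r = 65 − 70 = -5
r/s = -5 / 3.87 = -1.29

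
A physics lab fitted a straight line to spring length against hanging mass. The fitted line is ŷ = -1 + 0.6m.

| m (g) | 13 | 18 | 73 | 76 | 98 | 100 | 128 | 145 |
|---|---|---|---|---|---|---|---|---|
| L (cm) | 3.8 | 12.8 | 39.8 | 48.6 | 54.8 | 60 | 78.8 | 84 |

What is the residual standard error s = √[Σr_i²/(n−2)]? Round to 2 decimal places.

m=13: ŷ = -1 + 0.6·13 = 6.8; r = 3.8 − 6.8 = -3
m=18: ŷ = -1 + 0.6·18 = 9.8; r = 12.8 − 9.8 = 3
m=73: ŷ = -1 + 0.6·73 = 42.8; r = 39.8 − 42.8 = -3
m=76: ŷ = -1 + 0.6·76 = 44.6; r = 48.6 − 44.6 = 4
m=98: ŷ = -1 + 0.6·98 = 57.8; r = 54.8 − 57.8 = -3
m=100: ŷ = -1 + 0.6·100 = 59; r = 60 − 59 = 1
m=128: ŷ = -1 + 0.6·128 = 75.8; r = 78.8 − 75.8 = 3
m=145: ŷ = -1 + 0.6·145 = 86; r = 84 − 86 = -2
SSE = 9 + 9 + 9 + 16 + 9 + 1 + 9 + 4 = 66
s = √(66/6) = √11 ≈ 3.32

s = 3.32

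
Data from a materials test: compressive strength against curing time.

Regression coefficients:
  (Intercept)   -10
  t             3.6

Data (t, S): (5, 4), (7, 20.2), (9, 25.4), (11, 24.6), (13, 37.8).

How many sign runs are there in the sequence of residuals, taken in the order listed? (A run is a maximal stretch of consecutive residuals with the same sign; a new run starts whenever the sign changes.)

t=5: ŷ = -10 + 3.6·5 = 8; r = 4 − 8 = -4
t=7: ŷ = -10 + 3.6·7 = 15.2; r = 20.2 − 15.2 = 5
t=9: ŷ = -10 + 3.6·9 = 22.4; r = 25.4 − 22.4 = 3
t=11: ŷ = -10 + 3.6·11 = 29.6; r = 24.6 − 29.6 = -5
t=13: ŷ = -10 + 3.6·13 = 36.8; r = 37.8 − 36.8 = 1
Signs: − + + − +
Runs: −×1, +×2, −×1, +×1 → 4

4 runs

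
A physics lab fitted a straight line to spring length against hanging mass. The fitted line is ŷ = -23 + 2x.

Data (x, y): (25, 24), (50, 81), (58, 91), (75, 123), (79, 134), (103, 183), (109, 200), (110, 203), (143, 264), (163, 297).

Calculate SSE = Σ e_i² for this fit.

SSE = 144

x=25: ŷ = -23 + 2·25 = 27; e = 24 − 27 = -3
x=50: ŷ = -23 + 2·50 = 77; e = 81 − 77 = 4
x=58: ŷ = -23 + 2·58 = 93; e = 91 − 93 = -2
x=75: ŷ = -23 + 2·75 = 127; e = 123 − 127 = -4
x=79: ŷ = -23 + 2·79 = 135; e = 134 − 135 = -1
x=103: ŷ = -23 + 2·103 = 183; e = 183 − 183 = 0
x=109: ŷ = -23 + 2·109 = 195; e = 200 − 195 = 5
x=110: ŷ = -23 + 2·110 = 197; e = 203 − 197 = 6
x=143: ŷ = -23 + 2·143 = 263; e = 264 − 263 = 1
x=163: ŷ = -23 + 2·163 = 303; e = 297 − 303 = -6
SSE = 9 + 16 + 4 + 16 + 1 + 0 + 25 + 36 + 1 + 36 = 144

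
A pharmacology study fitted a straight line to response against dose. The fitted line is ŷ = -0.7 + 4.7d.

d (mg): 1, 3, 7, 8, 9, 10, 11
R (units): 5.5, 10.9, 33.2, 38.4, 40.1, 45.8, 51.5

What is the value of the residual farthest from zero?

e = -2.5

d=1: ŷ = -0.7 + 4.7·1 = 4; e = 5.5 − 4 = 1.5
d=3: ŷ = -0.7 + 4.7·3 = 13.4; e = 10.9 − 13.4 = -2.5
d=7: ŷ = -0.7 + 4.7·7 = 32.2; e = 33.2 − 32.2 = 1
d=8: ŷ = -0.7 + 4.7·8 = 36.9; e = 38.4 − 36.9 = 1.5
d=9: ŷ = -0.7 + 4.7·9 = 41.6; e = 40.1 − 41.6 = -1.5
d=10: ŷ = -0.7 + 4.7·10 = 46.3; e = 45.8 − 46.3 = -0.5
d=11: ŷ = -0.7 + 4.7·11 = 51; e = 51.5 − 51 = 0.5
Largest |e| is 2.5 at d = 3, residual -2.5.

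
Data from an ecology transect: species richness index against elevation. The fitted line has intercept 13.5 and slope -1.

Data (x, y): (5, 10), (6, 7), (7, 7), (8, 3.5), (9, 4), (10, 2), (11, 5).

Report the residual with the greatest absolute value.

r = 2.5

x=5: ŷ = 13.5 − 5 = 8.5; r = 10 − 8.5 = 1.5
x=6: ŷ = 13.5 − 6 = 7.5; r = 7 − 7.5 = -0.5
x=7: ŷ = 13.5 − 7 = 6.5; r = 7 − 6.5 = 0.5
x=8: ŷ = 13.5 − 8 = 5.5; r = 3.5 − 5.5 = -2
x=9: ŷ = 13.5 − 9 = 4.5; r = 4 − 4.5 = -0.5
x=10: ŷ = 13.5 − 10 = 3.5; r = 2 − 3.5 = -1.5
x=11: ŷ = 13.5 − 11 = 2.5; r = 5 − 2.5 = 2.5
Largest |r| is 2.5 at x = 11, residual 2.5.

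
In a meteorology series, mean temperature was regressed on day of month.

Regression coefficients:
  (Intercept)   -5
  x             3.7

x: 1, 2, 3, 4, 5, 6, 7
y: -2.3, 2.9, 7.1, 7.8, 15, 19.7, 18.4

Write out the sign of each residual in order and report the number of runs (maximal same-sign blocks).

5 runs

x=1: ŷ = -5 + 3.7·1 = -1.3; r = -2.3 − (-1.3) = -1
x=2: ŷ = -5 + 3.7·2 = 2.4; r = 2.9 − 2.4 = 0.5
x=3: ŷ = -5 + 3.7·3 = 6.1; r = 7.1 − 6.1 = 1
x=4: ŷ = -5 + 3.7·4 = 9.8; r = 7.8 − 9.8 = -2
x=5: ŷ = -5 + 3.7·5 = 13.5; r = 15 − 13.5 = 1.5
x=6: ŷ = -5 + 3.7·6 = 17.2; r = 19.7 − 17.2 = 2.5
x=7: ŷ = -5 + 3.7·7 = 20.9; r = 18.4 − 20.9 = -2.5
Signs: − + + − + + −
Runs: −×1, +×2, −×1, +×2, −×1 → 5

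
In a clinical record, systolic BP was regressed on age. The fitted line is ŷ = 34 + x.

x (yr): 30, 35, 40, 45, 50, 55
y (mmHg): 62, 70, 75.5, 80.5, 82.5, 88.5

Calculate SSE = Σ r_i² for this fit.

x=30: ŷ = 34 + 30 = 64; r = 62 − 64 = -2
x=35: ŷ = 34 + 35 = 69; r = 70 − 69 = 1
x=40: ŷ = 34 + 40 = 74; r = 75.5 − 74 = 1.5
x=45: ŷ = 34 + 45 = 79; r = 80.5 − 79 = 1.5
x=50: ŷ = 34 + 50 = 84; r = 82.5 − 84 = -1.5
x=55: ŷ = 34 + 55 = 89; r = 88.5 − 89 = -0.5
SSE = 4 + 1 + 2.25 + 2.25 + 2.25 + 0.25 = 12

SSE = 12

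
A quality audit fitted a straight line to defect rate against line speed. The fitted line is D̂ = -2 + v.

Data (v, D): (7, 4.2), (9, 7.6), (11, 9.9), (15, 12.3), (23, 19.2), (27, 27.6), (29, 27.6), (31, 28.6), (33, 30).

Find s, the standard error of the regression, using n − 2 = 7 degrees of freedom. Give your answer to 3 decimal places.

v=7: D̂ = -2 + 7 = 5; e = 4.2 − 5 = -0.8
v=9: D̂ = -2 + 9 = 7; e = 7.6 − 7 = 0.6
v=11: D̂ = -2 + 11 = 9; e = 9.9 − 9 = 0.9
v=15: D̂ = -2 + 15 = 13; e = 12.3 − 13 = -0.7
v=23: D̂ = -2 + 23 = 21; e = 19.2 − 21 = -1.8
v=27: D̂ = -2 + 27 = 25; e = 27.6 − 25 = 2.6
v=29: D̂ = -2 + 29 = 27; e = 27.6 − 27 = 0.6
v=31: D̂ = -2 + 31 = 29; e = 28.6 − 29 = -0.4
v=33: D̂ = -2 + 33 = 31; e = 30 − 31 = -1
SSE = 0.64 + 0.36 + 0.81 + 0.49 + 3.24 + 6.76 + 0.36 + 0.16 + 1 = 13.82
s = √(13.82/7) = √1.97429 ≈ 1.405

s = 1.405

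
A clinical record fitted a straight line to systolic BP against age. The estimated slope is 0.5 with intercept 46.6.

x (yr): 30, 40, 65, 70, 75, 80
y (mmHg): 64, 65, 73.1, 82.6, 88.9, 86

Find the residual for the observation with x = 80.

r = -0.6

ŷ = 46.6 + 0.5·80 = 86.6
r = 86 − 86.6 = -0.6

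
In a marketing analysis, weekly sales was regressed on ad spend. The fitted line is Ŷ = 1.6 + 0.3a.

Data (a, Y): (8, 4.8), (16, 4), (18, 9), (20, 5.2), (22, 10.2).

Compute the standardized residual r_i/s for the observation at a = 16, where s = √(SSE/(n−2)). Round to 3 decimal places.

-0.926

a=8: Ŷ = 1.6 + 0.3·8 = 4; r = 4.8 − 4 = 0.8
a=16: Ŷ = 1.6 + 0.3·16 = 6.4; r = 4 − 6.4 = -2.4
a=18: Ŷ = 1.6 + 0.3·18 = 7; r = 9 − 7 = 2
a=20: Ŷ = 1.6 + 0.3·20 = 7.6; r = 5.2 − 7.6 = -2.4
a=22: Ŷ = 1.6 + 0.3·22 = 8.2; r = 10.2 − 8.2 = 2
SSE = 0.64 + 5.76 + 4 + 5.76 + 4 = 20.16
s = √(20.16/3) = 2.5923
r/s = -2.4 / 2.5923 = -0.926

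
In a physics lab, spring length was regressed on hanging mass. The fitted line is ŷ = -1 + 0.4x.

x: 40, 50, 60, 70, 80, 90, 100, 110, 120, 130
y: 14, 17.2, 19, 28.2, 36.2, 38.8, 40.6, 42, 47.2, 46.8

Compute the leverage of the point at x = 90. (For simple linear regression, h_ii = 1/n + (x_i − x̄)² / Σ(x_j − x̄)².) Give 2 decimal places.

h = 0.10

x̄ = (40 + 50 + 60 + 70 + 80 + 90 + 100 + 110 + 120 + 130)/10 = 85
Σ(x − x̄)² = 2025 + 1225 + 625 + 225 + 25 + 25 + 225 + 625 + 1225 + 2025 = 8250
h = 1/10 + (5)²/8250 = 0.1 + 0.0030303 = 0.10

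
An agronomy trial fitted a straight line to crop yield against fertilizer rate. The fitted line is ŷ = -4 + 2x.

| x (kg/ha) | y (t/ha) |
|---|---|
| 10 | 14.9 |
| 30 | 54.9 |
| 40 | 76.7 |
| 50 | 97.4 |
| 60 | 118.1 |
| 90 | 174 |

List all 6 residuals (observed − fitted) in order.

x=10: ŷ = -4 + 2·10 = 16; r = 14.9 − 16 = -1.1
x=30: ŷ = -4 + 2·30 = 56; r = 54.9 − 56 = -1.1
x=40: ŷ = -4 + 2·40 = 76; r = 76.7 − 76 = 0.7
x=50: ŷ = -4 + 2·50 = 96; r = 97.4 − 96 = 1.4
x=60: ŷ = -4 + 2·60 = 116; r = 118.1 − 116 = 2.1
x=90: ŷ = -4 + 2·90 = 176; r = 174 − 176 = -2

-1.1, -1.1, 0.7, 1.4, 2.1, -2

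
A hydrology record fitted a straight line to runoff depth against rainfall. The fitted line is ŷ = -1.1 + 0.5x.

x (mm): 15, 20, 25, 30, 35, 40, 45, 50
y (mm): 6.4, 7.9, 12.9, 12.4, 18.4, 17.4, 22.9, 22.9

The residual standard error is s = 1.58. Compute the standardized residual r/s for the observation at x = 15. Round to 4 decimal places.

0.0000

ŷ = -1.1 + 0.5·15 = 6.4
r = 6.4 − 6.4 = 0
r/s = 0 / 1.58 = 0.0000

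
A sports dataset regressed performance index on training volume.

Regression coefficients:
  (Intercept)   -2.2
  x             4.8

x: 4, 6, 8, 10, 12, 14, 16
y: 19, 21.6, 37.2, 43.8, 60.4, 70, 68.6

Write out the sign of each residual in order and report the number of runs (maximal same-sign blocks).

6 runs

x=4: ŷ = -2.2 + 4.8·4 = 17; e = 19 − 17 = 2
x=6: ŷ = -2.2 + 4.8·6 = 26.6; e = 21.6 − 26.6 = -5
x=8: ŷ = -2.2 + 4.8·8 = 36.2; e = 37.2 − 36.2 = 1
x=10: ŷ = -2.2 + 4.8·10 = 45.8; e = 43.8 − 45.8 = -2
x=12: ŷ = -2.2 + 4.8·12 = 55.4; e = 60.4 − 55.4 = 5
x=14: ŷ = -2.2 + 4.8·14 = 65; e = 70 − 65 = 5
x=16: ŷ = -2.2 + 4.8·16 = 74.6; e = 68.6 − 74.6 = -6
Signs: + − + − + + −
Runs: +×1, −×1, +×1, −×1, +×2, −×1 → 6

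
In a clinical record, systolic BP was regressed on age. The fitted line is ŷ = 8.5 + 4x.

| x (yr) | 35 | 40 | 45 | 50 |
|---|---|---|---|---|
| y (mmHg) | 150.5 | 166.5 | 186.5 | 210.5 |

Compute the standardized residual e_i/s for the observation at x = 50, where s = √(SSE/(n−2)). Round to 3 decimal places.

0.707

x=35: ŷ = 8.5 + 4·35 = 148.5; e = 150.5 − 148.5 = 2
x=40: ŷ = 8.5 + 4·40 = 168.5; e = 166.5 − 168.5 = -2
x=45: ŷ = 8.5 + 4·45 = 188.5; e = 186.5 − 188.5 = -2
x=50: ŷ = 8.5 + 4·50 = 208.5; e = 210.5 − 208.5 = 2
SSE = 4 + 4 + 4 + 4 = 16
s = √(16/2) = 2.82843
e/s = 2 / 2.82843 = 0.707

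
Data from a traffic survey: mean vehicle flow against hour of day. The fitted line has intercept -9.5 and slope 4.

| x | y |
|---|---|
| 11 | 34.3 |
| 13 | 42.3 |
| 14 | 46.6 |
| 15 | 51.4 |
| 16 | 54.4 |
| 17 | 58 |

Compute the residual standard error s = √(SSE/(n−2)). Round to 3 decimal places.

s = 0.539

x=11: ŷ = -9.5 + 4·11 = 34.5; r = 34.3 − 34.5 = -0.2
x=13: ŷ = -9.5 + 4·13 = 42.5; r = 42.3 − 42.5 = -0.2
x=14: ŷ = -9.5 + 4·14 = 46.5; r = 46.6 − 46.5 = 0.1
x=15: ŷ = -9.5 + 4·15 = 50.5; r = 51.4 − 50.5 = 0.9
x=16: ŷ = -9.5 + 4·16 = 54.5; r = 54.4 − 54.5 = -0.1
x=17: ŷ = -9.5 + 4·17 = 58.5; r = 58 − 58.5 = -0.5
SSE = 0.04 + 0.04 + 0.01 + 0.81 + 0.01 + 0.25 = 1.16
s = √(1.16/4) = √0.29 ≈ 0.539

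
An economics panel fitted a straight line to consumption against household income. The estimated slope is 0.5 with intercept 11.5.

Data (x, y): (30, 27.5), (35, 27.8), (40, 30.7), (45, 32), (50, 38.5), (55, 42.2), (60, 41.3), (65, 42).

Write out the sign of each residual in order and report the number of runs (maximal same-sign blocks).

4 runs

x=30: ŷ = 11.5 + 0.5·30 = 26.5; r = 27.5 − 26.5 = 1
x=35: ŷ = 11.5 + 0.5·35 = 29; r = 27.8 − 29 = -1.2
x=40: ŷ = 11.5 + 0.5·40 = 31.5; r = 30.7 − 31.5 = -0.8
x=45: ŷ = 11.5 + 0.5·45 = 34; r = 32 − 34 = -2
x=50: ŷ = 11.5 + 0.5·50 = 36.5; r = 38.5 − 36.5 = 2
x=55: ŷ = 11.5 + 0.5·55 = 39; r = 42.2 − 39 = 3.2
x=60: ŷ = 11.5 + 0.5·60 = 41.5; r = 41.3 − 41.5 = -0.2
x=65: ŷ = 11.5 + 0.5·65 = 44; r = 42 − 44 = -2
Signs: + − − − + + − −
Runs: +×1, −×3, +×2, −×2 → 4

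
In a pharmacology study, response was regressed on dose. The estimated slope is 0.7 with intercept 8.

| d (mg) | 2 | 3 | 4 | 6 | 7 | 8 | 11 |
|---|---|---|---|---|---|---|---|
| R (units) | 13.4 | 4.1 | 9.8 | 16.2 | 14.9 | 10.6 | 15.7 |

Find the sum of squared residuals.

d=2: R̂ = 8 + 0.7·2 = 9.4; e = 13.4 − 9.4 = 4
d=3: R̂ = 8 + 0.7·3 = 10.1; e = 4.1 − 10.1 = -6
d=4: R̂ = 8 + 0.7·4 = 10.8; e = 9.8 − 10.8 = -1
d=6: R̂ = 8 + 0.7·6 = 12.2; e = 16.2 − 12.2 = 4
d=7: R̂ = 8 + 0.7·7 = 12.9; e = 14.9 − 12.9 = 2
d=8: R̂ = 8 + 0.7·8 = 13.6; e = 10.6 − 13.6 = -3
d=11: R̂ = 8 + 0.7·11 = 15.7; e = 15.7 − 15.7 = 0
SSE = 16 + 36 + 1 + 16 + 4 + 9 + 0 = 82

SSE = 82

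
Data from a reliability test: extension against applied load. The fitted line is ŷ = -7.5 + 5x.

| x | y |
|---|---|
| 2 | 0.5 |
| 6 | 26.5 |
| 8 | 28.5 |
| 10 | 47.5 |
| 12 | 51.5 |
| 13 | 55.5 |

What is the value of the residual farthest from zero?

x=2: ŷ = -7.5 + 5·2 = 2.5; r = 0.5 − 2.5 = -2
x=6: ŷ = -7.5 + 5·6 = 22.5; r = 26.5 − 22.5 = 4
x=8: ŷ = -7.5 + 5·8 = 32.5; r = 28.5 − 32.5 = -4
x=10: ŷ = -7.5 + 5·10 = 42.5; r = 47.5 − 42.5 = 5
x=12: ŷ = -7.5 + 5·12 = 52.5; r = 51.5 − 52.5 = -1
x=13: ŷ = -7.5 + 5·13 = 57.5; r = 55.5 − 57.5 = -2
Largest |r| is 5 at x = 10, residual 5.

r = 5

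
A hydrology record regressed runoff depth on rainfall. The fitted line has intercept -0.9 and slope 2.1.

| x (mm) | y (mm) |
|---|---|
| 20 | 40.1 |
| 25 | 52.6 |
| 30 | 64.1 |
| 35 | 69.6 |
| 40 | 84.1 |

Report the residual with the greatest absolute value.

x=20: ŷ = -0.9 + 2.1·20 = 41.1; r = 40.1 − 41.1 = -1
x=25: ŷ = -0.9 + 2.1·25 = 51.6; r = 52.6 − 51.6 = 1
x=30: ŷ = -0.9 + 2.1·30 = 62.1; r = 64.1 − 62.1 = 2
x=35: ŷ = -0.9 + 2.1·35 = 72.6; r = 69.6 − 72.6 = -3
x=40: ŷ = -0.9 + 2.1·40 = 83.1; r = 84.1 − 83.1 = 1
Largest |r| is 3 at x = 35, residual -3.

r = -3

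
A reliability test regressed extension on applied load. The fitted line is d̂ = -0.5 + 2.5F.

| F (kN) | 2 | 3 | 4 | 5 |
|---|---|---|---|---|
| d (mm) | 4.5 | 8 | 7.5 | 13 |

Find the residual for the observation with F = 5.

r = 1

d̂ = -0.5 + 2.5·5 = 12
r = 13 − 12 = 1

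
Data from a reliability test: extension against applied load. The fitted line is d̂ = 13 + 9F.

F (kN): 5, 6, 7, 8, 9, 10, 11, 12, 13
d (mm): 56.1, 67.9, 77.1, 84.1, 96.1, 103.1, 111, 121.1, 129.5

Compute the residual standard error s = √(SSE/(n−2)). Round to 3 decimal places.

F=5: d̂ = 13 + 9·5 = 58; e = 56.1 − 58 = -1.9
F=6: d̂ = 13 + 9·6 = 67; e = 67.9 − 67 = 0.9
F=7: d̂ = 13 + 9·7 = 76; e = 77.1 − 76 = 1.1
F=8: d̂ = 13 + 9·8 = 85; e = 84.1 − 85 = -0.9
F=9: d̂ = 13 + 9·9 = 94; e = 96.1 − 94 = 2.1
F=10: d̂ = 13 + 9·10 = 103; e = 103.1 − 103 = 0.1
F=11: d̂ = 13 + 9·11 = 112; e = 111 − 112 = -1
F=12: d̂ = 13 + 9·12 = 121; e = 121.1 − 121 = 0.1
F=13: d̂ = 13 + 9·13 = 130; e = 129.5 − 130 = -0.5
SSE = 3.61 + 0.81 + 1.21 + 0.81 + 4.41 + 0.01 + 1 + 0.01 + 0.25 = 12.12
s = √(12.12/7) = √1.73143 ≈ 1.316

s = 1.316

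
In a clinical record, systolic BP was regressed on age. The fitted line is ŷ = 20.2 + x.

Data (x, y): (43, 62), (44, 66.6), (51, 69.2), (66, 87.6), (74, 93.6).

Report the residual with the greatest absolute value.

e = 2.4

x=43: ŷ = 20.2 + 43 = 63.2; e = 62 − 63.2 = -1.2
x=44: ŷ = 20.2 + 44 = 64.2; e = 66.6 − 64.2 = 2.4
x=51: ŷ = 20.2 + 51 = 71.2; e = 69.2 − 71.2 = -2
x=66: ŷ = 20.2 + 66 = 86.2; e = 87.6 − 86.2 = 1.4
x=74: ŷ = 20.2 + 74 = 94.2; e = 93.6 − 94.2 = -0.6
Largest |e| is 2.4 at x = 44, residual 2.4.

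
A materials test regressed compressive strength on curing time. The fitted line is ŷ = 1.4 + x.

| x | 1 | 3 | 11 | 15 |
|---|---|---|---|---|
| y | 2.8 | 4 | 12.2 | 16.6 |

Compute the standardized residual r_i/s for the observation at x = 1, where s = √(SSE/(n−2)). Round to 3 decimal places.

0.894

x=1: ŷ = 1.4 + 1 = 2.4; r = 2.8 − 2.4 = 0.4
x=3: ŷ = 1.4 + 3 = 4.4; r = 4 − 4.4 = -0.4
x=11: ŷ = 1.4 + 11 = 12.4; r = 12.2 − 12.4 = -0.2
x=15: ŷ = 1.4 + 15 = 16.4; r = 16.6 − 16.4 = 0.2
SSE = 0.16 + 0.16 + 0.04 + 0.04 = 0.4
s = √(0.4/2) = 0.447214
r/s = 0.4 / 0.447214 = 0.894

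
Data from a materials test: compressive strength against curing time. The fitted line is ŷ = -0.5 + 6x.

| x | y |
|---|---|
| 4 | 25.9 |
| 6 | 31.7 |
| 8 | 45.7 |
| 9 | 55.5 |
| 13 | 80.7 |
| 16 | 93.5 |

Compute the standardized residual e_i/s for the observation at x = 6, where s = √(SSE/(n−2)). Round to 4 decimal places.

-1.1772

x=4: ŷ = -0.5 + 6·4 = 23.5; e = 25.9 − 23.5 = 2.4
x=6: ŷ = -0.5 + 6·6 = 35.5; e = 31.7 − 35.5 = -3.8
x=8: ŷ = -0.5 + 6·8 = 47.5; e = 45.7 − 47.5 = -1.8
x=9: ŷ = -0.5 + 6·9 = 53.5; e = 55.5 − 53.5 = 2
x=13: ŷ = -0.5 + 6·13 = 77.5; e = 80.7 − 77.5 = 3.2
x=16: ŷ = -0.5 + 6·16 = 95.5; e = 93.5 − 95.5 = -2
SSE = 5.76 + 14.44 + 3.24 + 4 + 10.24 + 4 = 41.68
s = √(41.68/4) = 3.228
e/s = -3.8 / 3.228 = -1.1772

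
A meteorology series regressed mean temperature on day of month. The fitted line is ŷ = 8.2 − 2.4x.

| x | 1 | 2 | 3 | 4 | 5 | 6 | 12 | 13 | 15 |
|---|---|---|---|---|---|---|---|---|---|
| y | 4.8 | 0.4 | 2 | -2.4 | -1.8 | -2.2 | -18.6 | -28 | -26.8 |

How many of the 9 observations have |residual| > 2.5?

3

x=1: ŷ = 8.2 − 2.4·1 = 5.8; e = 4.8 − 5.8 = -1
x=2: ŷ = 8.2 − 2.4·2 = 3.4; e = 0.4 − 3.4 = -3
x=3: ŷ = 8.2 − 2.4·3 = 1; e = 2 − 1 = 1
x=4: ŷ = 8.2 − 2.4·4 = -1.4; e = -2.4 − (-1.4) = -1
x=5: ŷ = 8.2 − 2.4·5 = -3.8; e = -1.8 − (-3.8) = 2
x=6: ŷ = 8.2 − 2.4·6 = -6.2; e = -2.2 − (-6.2) = 4
x=12: ŷ = 8.2 − 2.4·12 = -20.6; e = -18.6 − (-20.6) = 2
x=13: ŷ = 8.2 − 2.4·13 = -23; e = -28 − (-23) = -5
x=15: ŷ = 8.2 − 2.4·15 = -27.8; e = -26.8 − (-27.8) = 1
|e| > 2.5: x=2 (|e|=3), x=6 (|e|=4), x=13 (|e|=5) → 3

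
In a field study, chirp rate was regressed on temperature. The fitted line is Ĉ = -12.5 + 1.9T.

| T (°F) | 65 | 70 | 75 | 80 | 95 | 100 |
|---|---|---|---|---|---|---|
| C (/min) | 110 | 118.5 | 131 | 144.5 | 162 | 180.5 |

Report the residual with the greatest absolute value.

e = -6

T=65: Ĉ = -12.5 + 1.9·65 = 111; e = 110 − 111 = -1
T=70: Ĉ = -12.5 + 1.9·70 = 120.5; e = 118.5 − 120.5 = -2
T=75: Ĉ = -12.5 + 1.9·75 = 130; e = 131 − 130 = 1
T=80: Ĉ = -12.5 + 1.9·80 = 139.5; e = 144.5 − 139.5 = 5
T=95: Ĉ = -12.5 + 1.9·95 = 168; e = 162 − 168 = -6
T=100: Ĉ = -12.5 + 1.9·100 = 177.5; e = 180.5 − 177.5 = 3
Largest |e| is 6 at T = 95, residual -6.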